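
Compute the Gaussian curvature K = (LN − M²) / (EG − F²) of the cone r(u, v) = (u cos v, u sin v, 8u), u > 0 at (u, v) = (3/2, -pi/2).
K = 0

Coefficients of the first fundamental form: E = 65, F = 0, G = u^2.
Coefficients of the second fundamental form: L = 0, M = 0, N = 8*sqrt(65)*u^2/(65*Abs(u)).
Assemble K = (LN − M²)/(EG − F²) = 0. At (u, v) = (3/2, -pi/2): K = 0.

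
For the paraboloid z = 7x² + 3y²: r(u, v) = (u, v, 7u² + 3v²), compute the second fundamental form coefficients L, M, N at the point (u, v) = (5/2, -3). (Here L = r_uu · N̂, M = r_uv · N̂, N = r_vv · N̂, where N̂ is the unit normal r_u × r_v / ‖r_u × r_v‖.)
L = 7*sqrt(62)/155;  M = 0;  N = 3*sqrt(62)/155

Compute the unit normal N̂(u, v) = (-14*u/sqrt(196*u^2 + 36*v^2 + 1), -6*v/sqrt(196*u^2 + 36*v^2 + 1), 1/sqrt(196*u^2 + 36*v^2 + 1)), and the second partials r_uu, r_uv, r_vv. Take dot products:
  L(u, v) = r_uu · N̂ = 14/sqrt(196*u^2 + 36*v^2 + 1),
  M(u, v) = r_uv · N̂ = 0,
  N(u, v) = r_vv · N̂ = 6/sqrt(196*u^2 + 36*v^2 + 1).
Evaluating at (u, v) = (5/2, -3):
  L = 7*sqrt(62)/155, M = 0, N = 3*sqrt(62)/155.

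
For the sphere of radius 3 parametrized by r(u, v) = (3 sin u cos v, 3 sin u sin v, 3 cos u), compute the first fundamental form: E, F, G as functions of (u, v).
E = 9;  F = 0;  G = 9*sin(u)^2

Compute partials: r_u = (3*cos(u)*cos(v), 3*sin(v)*cos(u), -3*sin(u)), r_v = (-3*sin(u)*sin(v), 3*sin(u)*cos(v), 0). Then
  E = r_u · r_u = 9,
  F = r_u · r_v = 0,
  G = r_v · r_v = 9*sin(u)^2.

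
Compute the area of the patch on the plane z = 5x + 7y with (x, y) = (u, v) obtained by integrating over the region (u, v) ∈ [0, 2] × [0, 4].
Area = 40*sqrt(3)

Area = ∫∫ √(EG − F²) du dv with √(EG − F²) = 5*sqrt(3). Integrating over [0, 2] × [0, 4] gives 40*sqrt(3).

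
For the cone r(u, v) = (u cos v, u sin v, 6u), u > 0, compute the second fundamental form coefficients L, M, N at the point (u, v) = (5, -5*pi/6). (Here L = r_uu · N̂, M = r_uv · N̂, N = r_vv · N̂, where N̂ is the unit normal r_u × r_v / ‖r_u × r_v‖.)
L = 0;  M = 0;  N = 30*sqrt(37)/37

Compute the unit normal N̂(u, v) = (-6*sqrt(37)*u*cos(v)/(37*Abs(u)), -6*sqrt(37)*u*sin(v)/(37*Abs(u)), sqrt(37)*u/(37*Abs(u))), and the second partials r_uu, r_uv, r_vv. Take dot products:
  L(u, v) = r_uu · N̂ = 0,
  M(u, v) = r_uv · N̂ = 0,
  N(u, v) = r_vv · N̂ = 6*sqrt(37)*u^2/(37*Abs(u)).
Evaluating at (u, v) = (5, -5*pi/6):
  L = 0, M = 0, N = 30*sqrt(37)/37.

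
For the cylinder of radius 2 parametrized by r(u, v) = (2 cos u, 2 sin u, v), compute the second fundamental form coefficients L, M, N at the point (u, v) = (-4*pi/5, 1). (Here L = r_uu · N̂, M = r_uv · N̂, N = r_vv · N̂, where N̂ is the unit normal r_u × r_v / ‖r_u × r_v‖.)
L = -2;  M = 0;  N = 0

Compute the unit normal N̂(u, v) = (cos(u), sin(u), 0), and the second partials r_uu, r_uv, r_vv. Take dot products:
  L(u, v) = r_uu · N̂ = -2,
  M(u, v) = r_uv · N̂ = 0,
  N(u, v) = r_vv · N̂ = 0.
Evaluating at (u, v) = (-4*pi/5, 1):
  L = -2, M = 0, N = 0.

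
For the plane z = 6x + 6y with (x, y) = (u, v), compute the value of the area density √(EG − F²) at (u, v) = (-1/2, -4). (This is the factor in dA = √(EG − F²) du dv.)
√(EG − F²)|_{(-1/2, -4)} = sqrt(73)

E = 37, F = 36, G = 37, so EG − F² = 73. Taking the positive square root: √(EG − F²) = sqrt(73). At (u, v) = (-1/2, -4): sqrt(73).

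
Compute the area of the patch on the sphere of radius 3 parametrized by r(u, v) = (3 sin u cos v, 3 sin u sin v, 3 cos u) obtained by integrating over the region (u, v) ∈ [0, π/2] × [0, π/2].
Area = 9*pi/2

Area = ∫∫ √(EG − F²) du dv with √(EG − F²) = 9*Abs(sin(u)). Integrating over [0, π/2] × [0, π/2] gives 9*pi/2.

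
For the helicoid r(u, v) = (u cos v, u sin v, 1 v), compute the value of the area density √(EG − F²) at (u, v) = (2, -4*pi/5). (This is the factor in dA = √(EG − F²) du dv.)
√(EG − F²)|_{(2, -4*pi/5)} = sqrt(5)

E = 1, F = 0, G = u^2 + 1, so EG − F² = u^2 + 1. Taking the positive square root: √(EG − F²) = sqrt(u^2 + 1). At (u, v) = (2, -4*pi/5): sqrt(5).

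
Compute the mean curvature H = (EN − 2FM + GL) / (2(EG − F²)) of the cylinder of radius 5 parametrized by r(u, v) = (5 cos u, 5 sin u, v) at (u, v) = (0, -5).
H = -1/10

With E = 25, F = 0, G = 1, L = -5, M = 0, N = 0, assemble
  H = (EN − 2FM + GL) / (2(EG − F²)) = -1/10.
At (u, v) = (0, -5): H = -1/10.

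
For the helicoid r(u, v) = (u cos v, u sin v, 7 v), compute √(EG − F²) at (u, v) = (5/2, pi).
√(EG − F²)|_{(5/2, pi)} = sqrt(221)/2

E = 1, F = 0, G = u^2 + 49; EG − F² = u^2 + 49; √(EG − F²) = sqrt(u^2 + 49). At the given point: sqrt(221)/2.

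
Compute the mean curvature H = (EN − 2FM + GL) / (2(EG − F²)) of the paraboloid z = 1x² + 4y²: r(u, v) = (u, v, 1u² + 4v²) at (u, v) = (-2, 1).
H = 133/729

With E = 4*u^2 + 1, F = 16*u*v, G = 64*v^2 + 1, L = 2/sqrt(4*u^2 + 64*v^2 + 1), M = 0, N = 8/sqrt(4*u^2 + 64*v^2 + 1), assemble
  H = (EN − 2FM + GL) / (2(EG − F²)) = (16*u^2 + 64*v^2 + 5)/(4*u^2 + 64*v^2 + 1)^(3/2).
At (u, v) = (-2, 1): H = 133/729.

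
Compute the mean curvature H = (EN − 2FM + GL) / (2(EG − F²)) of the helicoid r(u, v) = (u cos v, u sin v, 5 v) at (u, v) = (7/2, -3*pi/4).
H = 0

With E = 1, F = 0, G = u^2 + 25, L = 0, M = -5/sqrt(u^2 + 25), N = 0, assemble
  H = (EN − 2FM + GL) / (2(EG − F²)) = 0.
At (u, v) = (7/2, -3*pi/4): H = 0.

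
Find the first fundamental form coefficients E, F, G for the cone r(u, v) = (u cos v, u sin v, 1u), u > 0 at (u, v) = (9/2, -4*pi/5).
E = 2;  F = 0;  G = 81/4

Partials: r_u = (cos(v), sin(v), 1), r_v = (-u*sin(v), u*cos(v), 0). As functions of (u, v):
  E = r_u · r_u = 2,
  F = r_u · r_v = 0,
  G = r_v · r_v = u^2.
Evaluating at (u, v) = (9/2, -4*pi/5): E = 2, F = 0, G = 81/4.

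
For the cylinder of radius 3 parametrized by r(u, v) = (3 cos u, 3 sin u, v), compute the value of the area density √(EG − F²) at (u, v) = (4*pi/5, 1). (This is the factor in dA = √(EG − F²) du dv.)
√(EG − F²)|_{(4*pi/5, 1)} = 3

E = 9, F = 0, G = 1, so EG − F² = 9. Taking the positive square root: √(EG − F²) = 3. At (u, v) = (4*pi/5, 1): 3.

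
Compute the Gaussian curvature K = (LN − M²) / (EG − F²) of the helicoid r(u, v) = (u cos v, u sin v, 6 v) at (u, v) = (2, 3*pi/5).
K = -9/400

Coefficients of the first fundamental form: E = 1, F = 0, G = u^2 + 36.
Coefficients of the second fundamental form: L = 0, M = -6/sqrt(u^2 + 36), N = 0.
Assemble K = (LN − M²)/(EG − F²) = -36/(u^2 + 36)^2. At (u, v) = (2, 3*pi/5): K = -9/400.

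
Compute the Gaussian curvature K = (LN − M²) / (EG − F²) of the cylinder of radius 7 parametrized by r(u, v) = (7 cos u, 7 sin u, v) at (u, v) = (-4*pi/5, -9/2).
K = 0

Coefficients of the first fundamental form: E = 49, F = 0, G = 1.
Coefficients of the second fundamental form: L = -7, M = 0, N = 0.
Assemble K = (LN − M²)/(EG − F²) = 0. At (u, v) = (-4*pi/5, -9/2): K = 0.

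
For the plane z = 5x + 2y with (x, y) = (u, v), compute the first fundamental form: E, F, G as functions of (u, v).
E = 26;  F = 10;  G = 5

Compute partials: r_u = (1, 0, 5), r_v = (0, 1, 2). Then
  E = r_u · r_u = 26,
  F = r_u · r_v = 10,
  G = r_v · r_v = 5.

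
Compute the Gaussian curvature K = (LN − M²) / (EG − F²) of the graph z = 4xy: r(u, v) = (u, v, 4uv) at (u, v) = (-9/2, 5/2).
K = -16/180625

Coefficients of the first fundamental form: E = 16*v^2 + 1, F = 16*u*v, G = 16*u^2 + 1.
Coefficients of the second fundamental form: L = 0, M = 4/sqrt(16*u^2 + 16*v^2 + 1), N = 0.
Assemble K = (LN − M²)/(EG − F²) = -16/(256*u^4 + 512*u^2*v^2 + 32*u^2 + 256*v^4 + 32*v^2 + 1). At (u, v) = (-9/2, 5/2): K = -16/180625.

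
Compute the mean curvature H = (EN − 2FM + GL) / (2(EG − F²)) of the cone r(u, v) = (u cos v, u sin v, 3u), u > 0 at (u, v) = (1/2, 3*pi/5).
H = 3*sqrt(10)/10

With E = 10, F = 0, G = u^2, L = 0, M = 0, N = 3*sqrt(10)*u^2/(10*Abs(u)), assemble
  H = (EN − 2FM + GL) / (2(EG − F²)) = 3*sqrt(10)/(20*Abs(u)).
At (u, v) = (1/2, 3*pi/5): H = 3*sqrt(10)/10.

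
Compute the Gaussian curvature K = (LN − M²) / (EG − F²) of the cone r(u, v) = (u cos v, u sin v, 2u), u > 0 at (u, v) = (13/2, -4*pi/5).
K = 0

Coefficients of the first fundamental form: E = 5, F = 0, G = u^2.
Coefficients of the second fundamental form: L = 0, M = 0, N = 2*sqrt(5)*u^2/(5*Abs(u)).
Assemble K = (LN − M²)/(EG − F²) = 0. At (u, v) = (13/2, -4*pi/5): K = 0.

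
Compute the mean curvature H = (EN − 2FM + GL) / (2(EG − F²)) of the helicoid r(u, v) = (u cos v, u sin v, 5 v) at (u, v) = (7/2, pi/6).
H = 0

With E = 1, F = 0, G = u^2 + 25, L = 0, M = -5/sqrt(u^2 + 25), N = 0, assemble
  H = (EN − 2FM + GL) / (2(EG − F²)) = 0.
At (u, v) = (7/2, pi/6): H = 0.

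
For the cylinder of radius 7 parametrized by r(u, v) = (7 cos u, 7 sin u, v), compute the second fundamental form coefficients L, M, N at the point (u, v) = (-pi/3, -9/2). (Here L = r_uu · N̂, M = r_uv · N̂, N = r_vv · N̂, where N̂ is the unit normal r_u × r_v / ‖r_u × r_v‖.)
L = -7;  M = 0;  N = 0

Compute the unit normal N̂(u, v) = (cos(u), sin(u), 0), and the second partials r_uu, r_uv, r_vv. Take dot products:
  L(u, v) = r_uu · N̂ = -7,
  M(u, v) = r_uv · N̂ = 0,
  N(u, v) = r_vv · N̂ = 0.
Evaluating at (u, v) = (-pi/3, -9/2):
  L = -7, M = 0, N = 0.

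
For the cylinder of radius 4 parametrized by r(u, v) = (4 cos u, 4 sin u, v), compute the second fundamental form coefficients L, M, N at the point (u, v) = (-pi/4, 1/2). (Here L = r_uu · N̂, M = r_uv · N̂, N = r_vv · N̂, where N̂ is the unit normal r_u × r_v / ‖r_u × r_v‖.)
L = -4;  M = 0;  N = 0

Compute the unit normal N̂(u, v) = (cos(u), sin(u), 0), and the second partials r_uu, r_uv, r_vv. Take dot products:
  L(u, v) = r_uu · N̂ = -4,
  M(u, v) = r_uv · N̂ = 0,
  N(u, v) = r_vv · N̂ = 0.
Evaluating at (u, v) = (-pi/4, 1/2):
  L = -4, M = 0, N = 0.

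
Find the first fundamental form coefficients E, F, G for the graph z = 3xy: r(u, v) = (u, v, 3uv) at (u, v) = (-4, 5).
E = 226;  F = -180;  G = 145

Partials: r_u = (1, 0, 3*v), r_v = (0, 1, 3*u). As functions of (u, v):
  E = r_u · r_u = 9*v^2 + 1,
  F = r_u · r_v = 9*u*v,
  G = r_v · r_v = 9*u^2 + 1.
Evaluating at (u, v) = (-4, 5): E = 226, F = -180, G = 145.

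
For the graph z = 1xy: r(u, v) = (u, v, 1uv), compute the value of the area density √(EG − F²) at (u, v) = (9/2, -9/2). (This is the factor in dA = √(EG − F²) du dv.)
√(EG − F²)|_{(9/2, -9/2)} = sqrt(166)/2

E = v^2 + 1, F = u*v, G = u^2 + 1, so EG − F² = u^2 + v^2 + 1. Taking the positive square root: √(EG − F²) = sqrt(u^2 + v^2 + 1). At (u, v) = (9/2, -9/2): sqrt(166)/2.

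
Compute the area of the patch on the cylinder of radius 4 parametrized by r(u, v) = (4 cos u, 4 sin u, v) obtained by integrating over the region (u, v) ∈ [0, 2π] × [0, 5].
Area = 40*pi

Area = ∫∫ √(EG − F²) du dv with √(EG − F²) = 4. Integrating over [0, 2π] × [0, 5] gives 40*pi.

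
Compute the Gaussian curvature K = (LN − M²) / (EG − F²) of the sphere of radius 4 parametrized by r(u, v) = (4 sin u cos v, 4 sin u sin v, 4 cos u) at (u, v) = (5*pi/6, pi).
K = 1/16

Coefficients of the first fundamental form: E = 16, F = 0, G = 16*sin(u)^2.
Coefficients of the second fundamental form: L = -4*sin(u)/Abs(sin(u)), M = 0, N = -4*sin(u)^3/Abs(sin(u)).
Assemble K = (LN − M²)/(EG − F²) = 1/16. At (u, v) = (5*pi/6, pi): K = 1/16.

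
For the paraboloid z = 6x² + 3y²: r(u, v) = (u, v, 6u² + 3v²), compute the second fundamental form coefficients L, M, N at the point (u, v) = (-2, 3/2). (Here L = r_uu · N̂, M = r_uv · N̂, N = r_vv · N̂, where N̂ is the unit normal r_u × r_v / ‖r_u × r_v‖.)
L = 6*sqrt(658)/329;  M = 0;  N = 3*sqrt(658)/329

Compute the unit normal N̂(u, v) = (-12*u/sqrt(144*u^2 + 36*v^2 + 1), -6*v/sqrt(144*u^2 + 36*v^2 + 1), 1/sqrt(144*u^2 + 36*v^2 + 1)), and the second partials r_uu, r_uv, r_vv. Take dot products:
  L(u, v) = r_uu · N̂ = 12/sqrt(144*u^2 + 36*v^2 + 1),
  M(u, v) = r_uv · N̂ = 0,
  N(u, v) = r_vv · N̂ = 6/sqrt(144*u^2 + 36*v^2 + 1).
Evaluating at (u, v) = (-2, 3/2):
  L = 6*sqrt(658)/329, M = 0, N = 3*sqrt(658)/329.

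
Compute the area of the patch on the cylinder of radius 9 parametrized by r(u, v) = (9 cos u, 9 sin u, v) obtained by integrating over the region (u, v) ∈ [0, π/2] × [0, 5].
Area = 45*pi/2

Area = ∫∫ √(EG − F²) du dv with √(EG − F²) = 9. Integrating over [0, π/2] × [0, 5] gives 45*pi/2.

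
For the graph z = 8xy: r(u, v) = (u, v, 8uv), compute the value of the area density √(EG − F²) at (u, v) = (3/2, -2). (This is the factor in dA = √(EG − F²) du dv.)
√(EG − F²)|_{(3/2, -2)} = sqrt(401)

E = 64*v^2 + 1, F = 64*u*v, G = 64*u^2 + 1, so EG − F² = 64*u^2 + 64*v^2 + 1. Taking the positive square root: √(EG − F²) = sqrt(64*u^2 + 64*v^2 + 1). At (u, v) = (3/2, -2): sqrt(401).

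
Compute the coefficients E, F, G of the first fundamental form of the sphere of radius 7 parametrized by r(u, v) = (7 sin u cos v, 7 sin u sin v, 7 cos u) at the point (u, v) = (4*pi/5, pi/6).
E = 49;  F = 0;  G = 245/8 - 49*sqrt(5)/8

Partials: r_u = (7*cos(u)*cos(v), 7*sin(v)*cos(u), -7*sin(u)), r_v = (-7*sin(u)*sin(v), 7*sin(u)*cos(v), 0). As functions of (u, v):
  E = r_u · r_u = 49,
  F = r_u · r_v = 0,
  G = r_v · r_v = 49*sin(u)^2.
Evaluating at (u, v) = (4*pi/5, pi/6): E = 49, F = 0, G = 245/8 - 49*sqrt(5)/8.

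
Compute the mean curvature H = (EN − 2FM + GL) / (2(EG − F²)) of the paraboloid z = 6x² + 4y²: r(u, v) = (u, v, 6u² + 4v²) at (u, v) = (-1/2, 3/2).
H = 1018*sqrt(181)/32761

With E = 144*u^2 + 1, F = 96*u*v, G = 64*v^2 + 1, L = 12/sqrt(144*u^2 + 64*v^2 + 1), M = 0, N = 8/sqrt(144*u^2 + 64*v^2 + 1), assemble
  H = (EN − 2FM + GL) / (2(EG − F²)) = 2*(288*u^2 + 192*v^2 + 5)/(144*u^2 + 64*v^2 + 1)^(3/2).
At (u, v) = (-1/2, 3/2): H = 1018*sqrt(181)/32761.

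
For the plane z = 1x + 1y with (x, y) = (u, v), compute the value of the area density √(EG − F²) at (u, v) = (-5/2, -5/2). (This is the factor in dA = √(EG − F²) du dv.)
√(EG − F²)|_{(-5/2, -5/2)} = sqrt(3)

E = 2, F = 1, G = 2, so EG − F² = 3. Taking the positive square root: √(EG − F²) = sqrt(3). At (u, v) = (-5/2, -5/2): sqrt(3).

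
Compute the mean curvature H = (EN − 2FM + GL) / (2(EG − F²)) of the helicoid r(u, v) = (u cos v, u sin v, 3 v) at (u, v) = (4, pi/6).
H = 0

With E = 1, F = 0, G = u^2 + 9, L = 0, M = -3/sqrt(u^2 + 9), N = 0, assemble
  H = (EN − 2FM + GL) / (2(EG − F²)) = 0.
At (u, v) = (4, pi/6): H = 0.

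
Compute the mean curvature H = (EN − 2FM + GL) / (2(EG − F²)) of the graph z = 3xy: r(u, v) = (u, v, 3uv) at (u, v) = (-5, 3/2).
H = 324*sqrt(985)/194045

With E = 9*v^2 + 1, F = 9*u*v, G = 9*u^2 + 1, L = 0, M = 3/sqrt(9*u^2 + 9*v^2 + 1), N = 0, assemble
  H = (EN − 2FM + GL) / (2(EG − F²)) = -27*u*v/(9*u^2 + 9*v^2 + 1)^(3/2).
At (u, v) = (-5, 3/2): H = 324*sqrt(985)/194045.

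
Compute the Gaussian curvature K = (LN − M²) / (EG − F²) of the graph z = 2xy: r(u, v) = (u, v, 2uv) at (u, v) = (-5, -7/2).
K = -1/5625

Coefficients of the first fundamental form: E = 4*v^2 + 1, F = 4*u*v, G = 4*u^2 + 1.
Coefficients of the second fundamental form: L = 0, M = 2/sqrt(4*u^2 + 4*v^2 + 1), N = 0.
Assemble K = (LN − M²)/(EG − F²) = -4/(16*u^4 + 32*u^2*v^2 + 8*u^2 + 16*v^4 + 8*v^2 + 1). At (u, v) = (-5, -7/2): K = -1/5625.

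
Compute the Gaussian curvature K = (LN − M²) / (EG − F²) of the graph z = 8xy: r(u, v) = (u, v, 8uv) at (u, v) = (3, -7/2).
K = -64/1852321

Coefficients of the first fundamental form: E = 64*v^2 + 1, F = 64*u*v, G = 64*u^2 + 1.
Coefficients of the second fundamental form: L = 0, M = 8/sqrt(64*u^2 + 64*v^2 + 1), N = 0.
Assemble K = (LN − M²)/(EG − F²) = -64/(4096*u^4 + 8192*u^2*v^2 + 128*u^2 + 4096*v^4 + 128*v^2 + 1). At (u, v) = (3, -7/2): K = -64/1852321.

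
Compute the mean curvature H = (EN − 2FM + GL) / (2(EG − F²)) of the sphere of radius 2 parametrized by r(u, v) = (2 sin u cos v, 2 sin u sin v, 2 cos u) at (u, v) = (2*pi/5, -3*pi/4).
H = -1/2

With E = 4, F = 0, G = 4*sin(u)^2, L = -2*sin(u)/Abs(sin(u)), M = 0, N = -2*sin(u)^3/Abs(sin(u)), assemble
  H = (EN − 2FM + GL) / (2(EG − F²)) = -sin(u)/(2*Abs(sin(u))).
At (u, v) = (2*pi/5, -3*pi/4): H = -1/2.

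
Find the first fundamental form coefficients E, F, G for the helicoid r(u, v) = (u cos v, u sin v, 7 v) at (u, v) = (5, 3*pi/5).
E = 1;  F = 0;  G = 74

Partials: r_u = (cos(v), sin(v), 0), r_v = (-u*sin(v), u*cos(v), 7). As functions of (u, v):
  E = r_u · r_u = 1,
  F = r_u · r_v = 0,
  G = r_v · r_v = u^2 + 49.
Evaluating at (u, v) = (5, 3*pi/5): E = 1, F = 0, G = 74.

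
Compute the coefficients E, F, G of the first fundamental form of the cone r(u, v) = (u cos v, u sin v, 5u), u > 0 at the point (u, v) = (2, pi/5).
E = 26;  F = 0;  G = 4

Partials: r_u = (cos(v), sin(v), 5), r_v = (-u*sin(v), u*cos(v), 0). As functions of (u, v):
  E = r_u · r_u = 26,
  F = r_u · r_v = 0,
  G = r_v · r_v = u^2.
Evaluating at (u, v) = (2, pi/5): E = 26, F = 0, G = 4.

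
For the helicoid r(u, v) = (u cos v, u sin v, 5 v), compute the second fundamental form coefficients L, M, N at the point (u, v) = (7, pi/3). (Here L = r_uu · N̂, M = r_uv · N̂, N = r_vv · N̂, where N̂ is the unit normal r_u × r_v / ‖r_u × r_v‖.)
L = 0;  M = -5*sqrt(74)/74;  N = 0

Compute the unit normal N̂(u, v) = (5*sin(v)/sqrt(u^2 + 25), -5*cos(v)/sqrt(u^2 + 25), u/sqrt(u^2 + 25)), and the second partials r_uu, r_uv, r_vv. Take dot products:
  L(u, v) = r_uu · N̂ = 0,
  M(u, v) = r_uv · N̂ = -5/sqrt(u^2 + 25),
  N(u, v) = r_vv · N̂ = 0.
Evaluating at (u, v) = (7, pi/3):
  L = 0, M = -5*sqrt(74)/74, N = 0.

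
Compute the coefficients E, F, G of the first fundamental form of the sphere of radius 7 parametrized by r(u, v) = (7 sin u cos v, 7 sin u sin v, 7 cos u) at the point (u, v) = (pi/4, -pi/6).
E = 49;  F = 0;  G = 49/2

Partials: r_u = (7*cos(u)*cos(v), 7*sin(v)*cos(u), -7*sin(u)), r_v = (-7*sin(u)*sin(v), 7*sin(u)*cos(v), 0). As functions of (u, v):
  E = r_u · r_u = 49,
  F = r_u · r_v = 0,
  G = r_v · r_v = 49*sin(u)^2.
Evaluating at (u, v) = (pi/4, -pi/6): E = 49, F = 0, G = 49/2.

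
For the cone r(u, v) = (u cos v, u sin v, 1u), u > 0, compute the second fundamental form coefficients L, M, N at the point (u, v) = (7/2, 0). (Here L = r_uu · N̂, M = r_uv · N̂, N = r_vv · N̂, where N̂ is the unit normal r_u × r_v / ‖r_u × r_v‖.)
L = 0;  M = 0;  N = 7*sqrt(2)/4

Compute the unit normal N̂(u, v) = (-sqrt(2)*u*cos(v)/(2*Abs(u)), -sqrt(2)*u*sin(v)/(2*Abs(u)), sqrt(2)*u/(2*Abs(u))), and the second partials r_uu, r_uv, r_vv. Take dot products:
  L(u, v) = r_uu · N̂ = 0,
  M(u, v) = r_uv · N̂ = 0,
  N(u, v) = r_vv · N̂ = sqrt(2)*u^2/(2*Abs(u)).
Evaluating at (u, v) = (7/2, 0):
  L = 0, M = 0, N = 7*sqrt(2)/4.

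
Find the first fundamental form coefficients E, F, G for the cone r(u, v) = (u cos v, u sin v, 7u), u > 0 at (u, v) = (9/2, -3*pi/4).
E = 50;  F = 0;  G = 81/4

Partials: r_u = (cos(v), sin(v), 7), r_v = (-u*sin(v), u*cos(v), 0). As functions of (u, v):
  E = r_u · r_u = 50,
  F = r_u · r_v = 0,
  G = r_v · r_v = u^2.
Evaluating at (u, v) = (9/2, -3*pi/4): E = 50, F = 0, G = 81/4.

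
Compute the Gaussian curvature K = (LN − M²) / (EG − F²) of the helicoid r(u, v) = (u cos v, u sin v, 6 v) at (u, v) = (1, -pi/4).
K = -36/1369

Coefficients of the first fundamental form: E = 1, F = 0, G = u^2 + 36.
Coefficients of the second fundamental form: L = 0, M = -6/sqrt(u^2 + 36), N = 0.
Assemble K = (LN − M²)/(EG − F²) = -36/(u^2 + 36)^2. At (u, v) = (1, -pi/4): K = -36/1369.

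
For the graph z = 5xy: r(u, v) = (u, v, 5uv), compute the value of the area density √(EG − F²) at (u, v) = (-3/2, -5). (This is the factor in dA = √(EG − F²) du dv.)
√(EG − F²)|_{(-3/2, -5)} = sqrt(2729)/2

E = 25*v^2 + 1, F = 25*u*v, G = 25*u^2 + 1, so EG − F² = 25*u^2 + 25*v^2 + 1. Taking the positive square root: √(EG − F²) = sqrt(25*u^2 + 25*v^2 + 1). At (u, v) = (-3/2, -5): sqrt(2729)/2.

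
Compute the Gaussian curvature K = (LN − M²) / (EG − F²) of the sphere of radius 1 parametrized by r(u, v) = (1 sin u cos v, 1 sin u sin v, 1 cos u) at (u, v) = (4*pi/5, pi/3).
K = 1

Coefficients of the first fundamental form: E = 1, F = 0, G = sin(u)^2.
Coefficients of the second fundamental form: L = -sin(u)/Abs(sin(u)), M = 0, N = -sin(u)^3/Abs(sin(u)).
Assemble K = (LN − M²)/(EG − F²) = 1. At (u, v) = (4*pi/5, pi/3): K = 1.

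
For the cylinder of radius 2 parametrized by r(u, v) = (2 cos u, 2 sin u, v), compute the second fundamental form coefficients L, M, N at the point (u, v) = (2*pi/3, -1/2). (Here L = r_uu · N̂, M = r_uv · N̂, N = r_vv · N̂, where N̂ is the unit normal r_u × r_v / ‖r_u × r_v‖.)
L = -2;  M = 0;  N = 0

Compute the unit normal N̂(u, v) = (cos(u), sin(u), 0), and the second partials r_uu, r_uv, r_vv. Take dot products:
  L(u, v) = r_uu · N̂ = -2,
  M(u, v) = r_uv · N̂ = 0,
  N(u, v) = r_vv · N̂ = 0.
Evaluating at (u, v) = (2*pi/3, -1/2):
  L = -2, M = 0, N = 0.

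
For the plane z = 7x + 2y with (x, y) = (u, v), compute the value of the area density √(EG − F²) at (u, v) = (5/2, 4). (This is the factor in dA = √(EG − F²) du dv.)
√(EG − F²)|_{(5/2, 4)} = 3*sqrt(6)

E = 50, F = 14, G = 5, so EG − F² = 54. Taking the positive square root: √(EG − F²) = 3*sqrt(6). At (u, v) = (5/2, 4): 3*sqrt(6).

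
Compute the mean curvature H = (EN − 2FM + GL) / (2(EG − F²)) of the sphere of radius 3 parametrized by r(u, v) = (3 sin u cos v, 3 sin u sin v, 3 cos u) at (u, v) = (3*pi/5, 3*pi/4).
H = -1/3

With E = 9, F = 0, G = 9*sin(u)^2, L = -3*sin(u)/Abs(sin(u)), M = 0, N = -3*sin(u)^3/Abs(sin(u)), assemble
  H = (EN − 2FM + GL) / (2(EG − F²)) = -sin(u)/(3*Abs(sin(u))).
At (u, v) = (3*pi/5, 3*pi/4): H = -1/3.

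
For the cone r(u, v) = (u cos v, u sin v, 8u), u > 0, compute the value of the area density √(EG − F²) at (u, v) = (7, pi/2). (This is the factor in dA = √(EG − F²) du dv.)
√(EG − F²)|_{(7, pi/2)} = 7*sqrt(65)

E = 65, F = 0, G = u^2, so EG − F² = 65*u^2. Taking the positive square root: √(EG − F²) = sqrt(65)*Abs(u). At (u, v) = (7, pi/2): 7*sqrt(65).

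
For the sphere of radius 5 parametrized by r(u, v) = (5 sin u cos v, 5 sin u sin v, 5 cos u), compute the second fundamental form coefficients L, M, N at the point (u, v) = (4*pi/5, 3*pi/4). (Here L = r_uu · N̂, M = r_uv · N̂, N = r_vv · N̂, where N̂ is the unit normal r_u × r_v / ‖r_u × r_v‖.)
L = -5;  M = 0;  N = -25/8 + 5*sqrt(5)/8

Compute the unit normal N̂(u, v) = (sin(u)^2*cos(v)/Abs(sin(u)), sin(u)^2*sin(v)/Abs(sin(u)), sin(2*u)/(2*Abs(sin(u)))), and the second partials r_uu, r_uv, r_vv. Take dot products:
  L(u, v) = r_uu · N̂ = -5*sin(u)/Abs(sin(u)),
  M(u, v) = r_uv · N̂ = 0,
  N(u, v) = r_vv · N̂ = -5*sin(u)^3/Abs(sin(u)).
Evaluating at (u, v) = (4*pi/5, 3*pi/4):
  L = -5, M = 0, N = -25/8 + 5*sqrt(5)/8.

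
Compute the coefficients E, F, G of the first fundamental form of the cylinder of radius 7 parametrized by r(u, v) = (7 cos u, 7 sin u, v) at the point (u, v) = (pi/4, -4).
E = 49;  F = 0;  G = 1

Partials: r_u = (-7*sin(u), 7*cos(u), 0), r_v = (0, 0, 1). As functions of (u, v):
  E = r_u · r_u = 49,
  F = r_u · r_v = 0,
  G = r_v · r_v = 1.
Evaluating at (u, v) = (pi/4, -4): E = 49, F = 0, G = 1.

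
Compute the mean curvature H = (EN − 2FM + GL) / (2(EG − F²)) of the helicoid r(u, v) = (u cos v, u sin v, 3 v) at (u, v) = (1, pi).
H = 0

With E = 1, F = 0, G = u^2 + 9, L = 0, M = -3/sqrt(u^2 + 9), N = 0, assemble
  H = (EN − 2FM + GL) / (2(EG − F²)) = 0.
At (u, v) = (1, pi): H = 0.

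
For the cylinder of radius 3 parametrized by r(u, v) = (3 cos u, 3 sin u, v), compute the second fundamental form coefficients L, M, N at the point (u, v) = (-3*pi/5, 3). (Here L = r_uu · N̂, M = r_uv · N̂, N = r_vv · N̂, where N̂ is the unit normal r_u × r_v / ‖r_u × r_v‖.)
L = -3;  M = 0;  N = 0

Compute the unit normal N̂(u, v) = (cos(u), sin(u), 0), and the second partials r_uu, r_uv, r_vv. Take dot products:
  L(u, v) = r_uu · N̂ = -3,
  M(u, v) = r_uv · N̂ = 0,
  N(u, v) = r_vv · N̂ = 0.
Evaluating at (u, v) = (-3*pi/5, 3):
  L = -3, M = 0, N = 0.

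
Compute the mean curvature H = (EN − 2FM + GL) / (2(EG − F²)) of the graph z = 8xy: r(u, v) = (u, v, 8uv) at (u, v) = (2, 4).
H = -4096*sqrt(1281)/1640961

With E = 64*v^2 + 1, F = 64*u*v, G = 64*u^2 + 1, L = 0, M = 8/sqrt(64*u^2 + 64*v^2 + 1), N = 0, assemble
  H = (EN − 2FM + GL) / (2(EG − F²)) = -512*u*v/(64*u^2 + 64*v^2 + 1)^(3/2).
At (u, v) = (2, 4): H = -4096*sqrt(1281)/1640961.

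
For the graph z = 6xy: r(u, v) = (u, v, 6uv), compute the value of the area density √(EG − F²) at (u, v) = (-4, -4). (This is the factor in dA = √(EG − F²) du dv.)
√(EG − F²)|_{(-4, -4)} = sqrt(1153)

E = 36*v^2 + 1, F = 36*u*v, G = 36*u^2 + 1, so EG − F² = 36*u^2 + 36*v^2 + 1. Taking the positive square root: √(EG − F²) = sqrt(36*u^2 + 36*v^2 + 1). At (u, v) = (-4, -4): sqrt(1153).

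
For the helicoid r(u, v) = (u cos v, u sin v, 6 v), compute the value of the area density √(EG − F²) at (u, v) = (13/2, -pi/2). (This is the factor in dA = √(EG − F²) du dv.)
√(EG − F²)|_{(13/2, -pi/2)} = sqrt(313)/2

E = 1, F = 0, G = u^2 + 36, so EG − F² = u^2 + 36. Taking the positive square root: √(EG − F²) = sqrt(u^2 + 36). At (u, v) = (13/2, -pi/2): sqrt(313)/2.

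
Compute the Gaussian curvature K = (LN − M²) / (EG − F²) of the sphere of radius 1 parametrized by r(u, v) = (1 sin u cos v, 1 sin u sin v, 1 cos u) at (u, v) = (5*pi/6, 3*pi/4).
K = 1

Coefficients of the first fundamental form: E = 1, F = 0, G = sin(u)^2.
Coefficients of the second fundamental form: L = -sin(u)/Abs(sin(u)), M = 0, N = -sin(u)^3/Abs(sin(u)).
Assemble K = (LN − M²)/(EG − F²) = 1. At (u, v) = (5*pi/6, 3*pi/4): K = 1.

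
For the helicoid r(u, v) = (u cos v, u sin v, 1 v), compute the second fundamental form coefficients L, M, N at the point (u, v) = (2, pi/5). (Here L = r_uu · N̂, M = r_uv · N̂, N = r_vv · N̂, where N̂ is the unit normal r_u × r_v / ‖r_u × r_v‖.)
L = 0;  M = -sqrt(5)/5;  N = 0

Compute the unit normal N̂(u, v) = (sin(v)/sqrt(u^2 + 1), -cos(v)/sqrt(u^2 + 1), u/sqrt(u^2 + 1)), and the second partials r_uu, r_uv, r_vv. Take dot products:
  L(u, v) = r_uu · N̂ = 0,
  M(u, v) = r_uv · N̂ = -1/sqrt(u^2 + 1),
  N(u, v) = r_vv · N̂ = 0.
Evaluating at (u, v) = (2, pi/5):
  L = 0, M = -sqrt(5)/5, N = 0.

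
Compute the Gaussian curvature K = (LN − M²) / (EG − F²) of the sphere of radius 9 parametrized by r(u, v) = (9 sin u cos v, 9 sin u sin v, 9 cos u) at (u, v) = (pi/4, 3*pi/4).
K = 1/81

Coefficients of the first fundamental form: E = 81, F = 0, G = 81*sin(u)^2.
Coefficients of the second fundamental form: L = -9*sin(u)/Abs(sin(u)), M = 0, N = -9*sin(u)^3/Abs(sin(u)).
Assemble K = (LN − M²)/(EG − F²) = 1/81. At (u, v) = (pi/4, 3*pi/4): K = 1/81.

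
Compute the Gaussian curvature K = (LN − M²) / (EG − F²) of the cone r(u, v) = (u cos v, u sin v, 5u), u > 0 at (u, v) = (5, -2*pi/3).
K = 0

Coefficients of the first fundamental form: E = 26, F = 0, G = u^2.
Coefficients of the second fundamental form: L = 0, M = 0, N = 5*sqrt(26)*u^2/(26*Abs(u)).
Assemble K = (LN − M²)/(EG − F²) = 0. At (u, v) = (5, -2*pi/3): K = 0.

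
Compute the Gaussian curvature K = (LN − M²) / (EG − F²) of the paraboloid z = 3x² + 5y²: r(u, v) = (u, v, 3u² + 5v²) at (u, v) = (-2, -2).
K = 12/59405

Coefficients of the first fundamental form: E = 36*u^2 + 1, F = 60*u*v, G = 100*v^2 + 1.
Coefficients of the second fundamental form: L = 6/sqrt(36*u^2 + 100*v^2 + 1), M = 0, N = 10/sqrt(36*u^2 + 100*v^2 + 1).
Assemble K = (LN − M²)/(EG − F²) = 60/(1296*u^4 + 7200*u^2*v^2 + 72*u^2 + 10000*v^4 + 200*v^2 + 1). At (u, v) = (-2, -2): K = 12/59405.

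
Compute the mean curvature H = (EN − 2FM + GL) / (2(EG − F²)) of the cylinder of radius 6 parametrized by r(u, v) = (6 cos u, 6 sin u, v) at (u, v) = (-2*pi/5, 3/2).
H = -1/12

With E = 36, F = 0, G = 1, L = -6, M = 0, N = 0, assemble
  H = (EN − 2FM + GL) / (2(EG − F²)) = -1/12.
At (u, v) = (-2*pi/5, 3/2): H = -1/12.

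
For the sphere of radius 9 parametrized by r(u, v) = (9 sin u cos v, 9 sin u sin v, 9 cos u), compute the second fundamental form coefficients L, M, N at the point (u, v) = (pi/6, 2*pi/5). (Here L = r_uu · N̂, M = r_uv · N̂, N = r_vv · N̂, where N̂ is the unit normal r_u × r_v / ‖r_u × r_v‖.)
L = -9;  M = 0;  N = -9/4

Compute the unit normal N̂(u, v) = (sin(u)^2*cos(v)/Abs(sin(u)), sin(u)^2*sin(v)/Abs(sin(u)), sin(2*u)/(2*Abs(sin(u)))), and the second partials r_uu, r_uv, r_vv. Take dot products:
  L(u, v) = r_uu · N̂ = -9*sin(u)/Abs(sin(u)),
  M(u, v) = r_uv · N̂ = 0,
  N(u, v) = r_vv · N̂ = -9*sin(u)^3/Abs(sin(u)).
Evaluating at (u, v) = (pi/6, 2*pi/5):
  L = -9, M = 0, N = -9/4.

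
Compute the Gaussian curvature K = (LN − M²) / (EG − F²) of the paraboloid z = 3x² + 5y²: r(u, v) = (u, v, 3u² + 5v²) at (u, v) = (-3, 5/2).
K = 3/45125

Coefficients of the first fundamental form: E = 36*u^2 + 1, F = 60*u*v, G = 100*v^2 + 1.
Coefficients of the second fundamental form: L = 6/sqrt(36*u^2 + 100*v^2 + 1), M = 0, N = 10/sqrt(36*u^2 + 100*v^2 + 1).
Assemble K = (LN − M²)/(EG − F²) = 60/(1296*u^4 + 7200*u^2*v^2 + 72*u^2 + 10000*v^4 + 200*v^2 + 1). At (u, v) = (-3, 5/2): K = 3/45125.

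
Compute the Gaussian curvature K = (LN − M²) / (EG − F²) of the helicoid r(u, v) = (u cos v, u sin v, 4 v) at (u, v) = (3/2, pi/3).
K = -256/5329

Coefficients of the first fundamental form: E = 1, F = 0, G = u^2 + 16.
Coefficients of the second fundamental form: L = 0, M = -4/sqrt(u^2 + 16), N = 0.
Assemble K = (LN − M²)/(EG − F²) = -16/(u^2 + 16)^2. At (u, v) = (3/2, pi/3): K = -256/5329.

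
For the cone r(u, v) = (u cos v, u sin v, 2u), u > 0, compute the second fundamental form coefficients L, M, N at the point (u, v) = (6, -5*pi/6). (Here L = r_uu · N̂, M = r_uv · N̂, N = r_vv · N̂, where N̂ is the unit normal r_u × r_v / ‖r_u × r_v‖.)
L = 0;  M = 0;  N = 12*sqrt(5)/5

Compute the unit normal N̂(u, v) = (-2*sqrt(5)*u*cos(v)/(5*Abs(u)), -2*sqrt(5)*u*sin(v)/(5*Abs(u)), sqrt(5)*u/(5*Abs(u))), and the second partials r_uu, r_uv, r_vv. Take dot products:
  L(u, v) = r_uu · N̂ = 0,
  M(u, v) = r_uv · N̂ = 0,
  N(u, v) = r_vv · N̂ = 2*sqrt(5)*u^2/(5*Abs(u)).
Evaluating at (u, v) = (6, -5*pi/6):
  L = 0, M = 0, N = 12*sqrt(5)/5.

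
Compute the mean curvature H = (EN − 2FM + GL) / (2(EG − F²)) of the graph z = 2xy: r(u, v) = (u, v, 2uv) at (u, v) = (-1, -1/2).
H = -sqrt(6)/9

With E = 4*v^2 + 1, F = 4*u*v, G = 4*u^2 + 1, L = 0, M = 2/sqrt(4*u^2 + 4*v^2 + 1), N = 0, assemble
  H = (EN − 2FM + GL) / (2(EG − F²)) = -8*u*v/(4*u^2 + 4*v^2 + 1)^(3/2).
At (u, v) = (-1, -1/2): H = -sqrt(6)/9.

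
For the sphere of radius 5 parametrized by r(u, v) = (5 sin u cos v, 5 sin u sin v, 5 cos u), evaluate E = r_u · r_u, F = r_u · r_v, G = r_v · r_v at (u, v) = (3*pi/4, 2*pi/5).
E = 25;  F = 0;  G = 25/2

Partials: r_u = (5*cos(u)*cos(v), 5*sin(v)*cos(u), -5*sin(u)), r_v = (-5*sin(u)*sin(v), 5*sin(u)*cos(v), 0). As functions of (u, v):
  E = r_u · r_u = 25,
  F = r_u · r_v = 0,
  G = r_v · r_v = 25*sin(u)^2.
Evaluating at (u, v) = (3*pi/4, 2*pi/5): E = 25, F = 0, G = 25/2.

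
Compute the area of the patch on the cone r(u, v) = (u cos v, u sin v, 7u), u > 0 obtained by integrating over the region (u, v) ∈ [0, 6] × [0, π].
Area = 90*sqrt(2)*pi

Area = ∫∫ √(EG − F²) du dv with √(EG − F²) = 5*sqrt(2)*Abs(u). Integrating over [0, 6] × [0, π] gives 90*sqrt(2)*pi.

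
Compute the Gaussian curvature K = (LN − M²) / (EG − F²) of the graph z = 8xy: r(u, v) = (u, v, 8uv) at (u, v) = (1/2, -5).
K = -64/2614689

Coefficients of the first fundamental form: E = 64*v^2 + 1, F = 64*u*v, G = 64*u^2 + 1.
Coefficients of the second fundamental form: L = 0, M = 8/sqrt(64*u^2 + 64*v^2 + 1), N = 0.
Assemble K = (LN − M²)/(EG − F²) = -64/(4096*u^4 + 8192*u^2*v^2 + 128*u^2 + 4096*v^4 + 128*v^2 + 1). At (u, v) = (1/2, -5): K = -64/2614689.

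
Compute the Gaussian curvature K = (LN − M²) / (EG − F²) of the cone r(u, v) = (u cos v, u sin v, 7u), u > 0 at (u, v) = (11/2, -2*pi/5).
K = 0

Coefficients of the first fundamental form: E = 50, F = 0, G = u^2.
Coefficients of the second fundamental form: L = 0, M = 0, N = 7*sqrt(2)*u^2/(10*Abs(u)).
Assemble K = (LN − M²)/(EG − F²) = 0. At (u, v) = (11/2, -2*pi/5): K = 0.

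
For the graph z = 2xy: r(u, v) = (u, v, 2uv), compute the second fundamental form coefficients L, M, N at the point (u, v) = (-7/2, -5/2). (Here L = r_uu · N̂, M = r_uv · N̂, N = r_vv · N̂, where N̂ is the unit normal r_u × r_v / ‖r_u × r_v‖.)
L = 0;  M = 2*sqrt(3)/15;  N = 0

Compute the unit normal N̂(u, v) = (-2*v/sqrt(4*u^2 + 4*v^2 + 1), -2*u/sqrt(4*u^2 + 4*v^2 + 1), 1/sqrt(4*u^2 + 4*v^2 + 1)), and the second partials r_uu, r_uv, r_vv. Take dot products:
  L(u, v) = r_uu · N̂ = 0,
  M(u, v) = r_uv · N̂ = 2/sqrt(4*u^2 + 4*v^2 + 1),
  N(u, v) = r_vv · N̂ = 0.
Evaluating at (u, v) = (-7/2, -5/2):
  L = 0, M = 2*sqrt(3)/15, N = 0.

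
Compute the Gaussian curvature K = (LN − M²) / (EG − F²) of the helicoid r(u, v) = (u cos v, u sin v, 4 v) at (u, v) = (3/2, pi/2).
K = -256/5329

Coefficients of the first fundamental form: E = 1, F = 0, G = u^2 + 16.
Coefficients of the second fundamental form: L = 0, M = -4/sqrt(u^2 + 16), N = 0.
Assemble K = (LN − M²)/(EG − F²) = -16/(u^2 + 16)^2. At (u, v) = (3/2, pi/2): K = -256/5329.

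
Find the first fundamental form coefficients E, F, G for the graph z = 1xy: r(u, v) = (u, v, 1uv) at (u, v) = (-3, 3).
E = 10;  F = -9;  G = 10

Partials: r_u = (1, 0, v), r_v = (0, 1, u). As functions of (u, v):
  E = r_u · r_u = v^2 + 1,
  F = r_u · r_v = u*v,
  G = r_v · r_v = u^2 + 1.
Evaluating at (u, v) = (-3, 3): E = 10, F = -9, G = 10.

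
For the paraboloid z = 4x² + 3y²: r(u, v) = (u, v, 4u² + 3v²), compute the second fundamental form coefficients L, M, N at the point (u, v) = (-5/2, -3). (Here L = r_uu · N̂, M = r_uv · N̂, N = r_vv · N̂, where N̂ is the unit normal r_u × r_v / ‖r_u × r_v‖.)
L = 8*sqrt(29)/145;  M = 0;  N = 6*sqrt(29)/145

Compute the unit normal N̂(u, v) = (-8*u/sqrt(64*u^2 + 36*v^2 + 1), -6*v/sqrt(64*u^2 + 36*v^2 + 1), 1/sqrt(64*u^2 + 36*v^2 + 1)), and the second partials r_uu, r_uv, r_vv. Take dot products:
  L(u, v) = r_uu · N̂ = 8/sqrt(64*u^2 + 36*v^2 + 1),
  M(u, v) = r_uv · N̂ = 0,
  N(u, v) = r_vv · N̂ = 6/sqrt(64*u^2 + 36*v^2 + 1).
Evaluating at (u, v) = (-5/2, -3):
  L = 8*sqrt(29)/145, M = 0, N = 6*sqrt(29)/145.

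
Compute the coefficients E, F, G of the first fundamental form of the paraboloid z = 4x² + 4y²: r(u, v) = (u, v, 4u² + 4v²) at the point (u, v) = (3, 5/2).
E = 577;  F = 480;  G = 401

Partials: r_u = (1, 0, 8*u), r_v = (0, 1, 8*v). As functions of (u, v):
  E = r_u · r_u = 64*u^2 + 1,
  F = r_u · r_v = 64*u*v,
  G = r_v · r_v = 64*v^2 + 1.
Evaluating at (u, v) = (3, 5/2): E = 577, F = 480, G = 401.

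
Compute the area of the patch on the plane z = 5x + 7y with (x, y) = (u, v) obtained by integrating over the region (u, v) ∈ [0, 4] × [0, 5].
Area = 100*sqrt(3)

Area = ∫∫ √(EG − F²) du dv with √(EG − F²) = 5*sqrt(3). Integrating over [0, 4] × [0, 5] gives 100*sqrt(3).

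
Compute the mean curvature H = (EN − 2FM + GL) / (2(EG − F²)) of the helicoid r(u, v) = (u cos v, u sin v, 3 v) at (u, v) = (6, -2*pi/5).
H = 0

With E = 1, F = 0, G = u^2 + 9, L = 0, M = -3/sqrt(u^2 + 9), N = 0, assemble
  H = (EN − 2FM + GL) / (2(EG − F²)) = 0.
At (u, v) = (6, -2*pi/5): H = 0.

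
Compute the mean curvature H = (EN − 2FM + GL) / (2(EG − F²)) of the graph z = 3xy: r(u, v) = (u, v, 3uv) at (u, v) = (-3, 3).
H = 243*sqrt(163)/26569

With E = 9*v^2 + 1, F = 9*u*v, G = 9*u^2 + 1, L = 0, M = 3/sqrt(9*u^2 + 9*v^2 + 1), N = 0, assemble
  H = (EN − 2FM + GL) / (2(EG − F²)) = -27*u*v/(9*u^2 + 9*v^2 + 1)^(3/2).
At (u, v) = (-3, 3): H = 243*sqrt(163)/26569.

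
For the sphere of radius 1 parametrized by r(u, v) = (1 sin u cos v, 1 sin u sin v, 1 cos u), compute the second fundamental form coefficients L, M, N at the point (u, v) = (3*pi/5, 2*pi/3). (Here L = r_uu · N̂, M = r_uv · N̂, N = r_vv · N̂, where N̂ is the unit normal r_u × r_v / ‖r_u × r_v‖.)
L = -1;  M = 0;  N = -5/8 - sqrt(5)/8

Compute the unit normal N̂(u, v) = (sin(u)^2*cos(v)/Abs(sin(u)), sin(u)^2*sin(v)/Abs(sin(u)), sin(2*u)/(2*Abs(sin(u)))), and the second partials r_uu, r_uv, r_vv. Take dot products:
  L(u, v) = r_uu · N̂ = -sin(u)/Abs(sin(u)),
  M(u, v) = r_uv · N̂ = 0,
  N(u, v) = r_vv · N̂ = -sin(u)^3/Abs(sin(u)).
Evaluating at (u, v) = (3*pi/5, 2*pi/3):
  L = -1, M = 0, N = -5/8 - sqrt(5)/8.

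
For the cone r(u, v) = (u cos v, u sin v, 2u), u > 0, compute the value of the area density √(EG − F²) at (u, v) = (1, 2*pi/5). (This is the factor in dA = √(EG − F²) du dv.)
√(EG − F²)|_{(1, 2*pi/5)} = sqrt(5)

E = 5, F = 0, G = u^2, so EG − F² = 5*u^2. Taking the positive square root: √(EG − F²) = sqrt(5)*Abs(u). At (u, v) = (1, 2*pi/5): sqrt(5).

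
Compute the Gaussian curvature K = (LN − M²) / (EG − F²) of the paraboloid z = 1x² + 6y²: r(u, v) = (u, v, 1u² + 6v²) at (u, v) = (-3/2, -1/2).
K = 6/529

Coefficients of the first fundamental form: E = 4*u^2 + 1, F = 24*u*v, G = 144*v^2 + 1.
Coefficients of the second fundamental form: L = 2/sqrt(4*u^2 + 144*v^2 + 1), M = 0, N = 12/sqrt(4*u^2 + 144*v^2 + 1).
Assemble K = (LN − M²)/(EG − F²) = 24/(16*u^4 + 1152*u^2*v^2 + 8*u^2 + 20736*v^4 + 288*v^2 + 1). At (u, v) = (-3/2, -1/2): K = 6/529.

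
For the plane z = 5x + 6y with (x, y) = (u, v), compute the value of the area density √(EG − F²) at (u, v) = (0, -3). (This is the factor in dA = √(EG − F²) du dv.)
√(EG − F²)|_{(0, -3)} = sqrt(62)

E = 26, F = 30, G = 37, so EG − F² = 62. Taking the positive square root: √(EG − F²) = sqrt(62). At (u, v) = (0, -3): sqrt(62).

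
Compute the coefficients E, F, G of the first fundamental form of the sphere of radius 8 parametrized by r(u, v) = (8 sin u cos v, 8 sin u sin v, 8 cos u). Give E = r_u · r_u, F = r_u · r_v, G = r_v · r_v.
E = 64;  F = 0;  G = 64*sin(u)^2

Compute partials: r_u = (8*cos(u)*cos(v), 8*sin(v)*cos(u), -8*sin(u)), r_v = (-8*sin(u)*sin(v), 8*sin(u)*cos(v), 0). Then
  E = r_u · r_u = 64,
  F = r_u · r_v = 0,
  G = r_v · r_v = 64*sin(u)^2.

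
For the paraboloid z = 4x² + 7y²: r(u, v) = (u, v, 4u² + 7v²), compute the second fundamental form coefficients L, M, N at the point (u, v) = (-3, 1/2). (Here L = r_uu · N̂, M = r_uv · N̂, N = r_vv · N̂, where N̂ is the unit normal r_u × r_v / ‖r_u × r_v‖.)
L = 4*sqrt(626)/313;  M = 0;  N = 7*sqrt(626)/313

Compute the unit normal N̂(u, v) = (-8*u/sqrt(64*u^2 + 196*v^2 + 1), -14*v/sqrt(64*u^2 + 196*v^2 + 1), 1/sqrt(64*u^2 + 196*v^2 + 1)), and the second partials r_uu, r_uv, r_vv. Take dot products:
  L(u, v) = r_uu · N̂ = 8/sqrt(64*u^2 + 196*v^2 + 1),
  M(u, v) = r_uv · N̂ = 0,
  N(u, v) = r_vv · N̂ = 14/sqrt(64*u^2 + 196*v^2 + 1).
Evaluating at (u, v) = (-3, 1/2):
  L = 4*sqrt(626)/313, M = 0, N = 7*sqrt(626)/313.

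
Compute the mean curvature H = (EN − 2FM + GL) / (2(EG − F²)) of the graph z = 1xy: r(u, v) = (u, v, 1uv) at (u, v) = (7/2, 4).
H = -112*sqrt(13)/4563

With E = v^2 + 1, F = u*v, G = u^2 + 1, L = 0, M = 1/sqrt(u^2 + v^2 + 1), N = 0, assemble
  H = (EN − 2FM + GL) / (2(EG − F²)) = -u*v/(u^2 + v^2 + 1)^(3/2).
At (u, v) = (7/2, 4): H = -112*sqrt(13)/4563.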